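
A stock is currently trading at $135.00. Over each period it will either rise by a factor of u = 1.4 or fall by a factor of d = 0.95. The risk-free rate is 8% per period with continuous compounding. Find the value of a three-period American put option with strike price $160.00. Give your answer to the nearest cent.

$25.00

Risk-neutral probability p = (e^0.08 − 0.95)/(1.4 − 0.95) = 0.1333/0.4500 = 0.2962
Terminal stock prices: S_uuu = 370.4, S_uud = 251.4, S_udd = 170.6, S_ddd = 115.7
Terminal payoffs (K − S): max(-210.4, 0) = 0, max(-91.37, 0) = 0, max(-10.57, 0) = 0, max(44.25, 0) = 44.25
Node uu (S = 264.6): continuation = e^(−0.08)·[0.2962·0.0000 + 0.7038·0.0000] = 0.0000; exercise value = 0.0000 ≤ continuation, so V_uu = 0.0000
Node ud (S = 179.5): continuation = e^(−0.08)·[0.2962·0.0000 + 0.7038·0.0000] = 0.0000; exercise value = 0.0000 ≤ continuation, so V_ud = 0.0000
Node dd (S = 121.8): continuation = e^(−0.08)·[0.2962·0.0000 + 0.7038·44.2544] = 28.7519; exercise value = 38.1625 > continuation, so V_dd = 38.1625 (exercise)
Node u (S = 189): continuation = e^(−0.08)·[0.2962·0.0000 + 0.7038·0.0000] = 0.0000; exercise value = 0.0000 ≤ continuation, so V_u = 0.0000
Node d (S = 128.2): continuation = e^(−0.08)·[0.2962·0.0000 + 0.7038·38.1625] = 24.7940; exercise value = 31.7500 > continuation, so V_d = 31.7500 (exercise)
Node 0 (S = 135): continuation = e^(−0.08)·[0.2962·0.0000 + 0.7038·31.7500] = 20.6278; exercise value = 25.0000 > continuation, so V_0 = 25.0000 (exercise)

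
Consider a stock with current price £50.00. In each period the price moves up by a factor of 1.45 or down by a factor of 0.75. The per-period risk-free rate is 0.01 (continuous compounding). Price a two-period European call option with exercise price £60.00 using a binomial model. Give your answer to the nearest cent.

£6.10

Risk-neutral probability p = (e^0.01 − 0.75)/(1.45 − 0.75) = 0.2601/0.7000 = 0.3715
Terminal stock prices: S_uu = 105.1, S_ud = 54.38, S_dd = 28.12
Terminal payoffs (S − K): max(45.12, 0) = 45.12, max(-5.625, 0) = 0, max(-31.88, 0) = 0
Node u (S = 72.5): V_u = e^(−0.01)·[0.3715·45.1250 + 0.6285·0.0000] = 16.5971
Node d (S = 37.5): V_d = e^(−0.01)·[0.3715·0.0000 + 0.6285·0.0000] = 0.0000
Node 0 (S = 50): V_0 = e^(−0.01)·[0.3715·16.5971 + 0.6285·0.0000] = 6.1045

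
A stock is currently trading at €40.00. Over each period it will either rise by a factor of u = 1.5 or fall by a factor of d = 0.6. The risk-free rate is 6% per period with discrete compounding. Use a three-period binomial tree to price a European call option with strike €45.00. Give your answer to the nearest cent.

€12.98

Risk-neutral probability p = (1 + 0.06 − 0.6)/(1.5 − 0.6) = 0.4600/0.9000 = 0.5111
Terminal stock prices: S_uuu = 135, S_uud = 54, S_udd = 21.6, S_ddd = 8.64
Terminal payoffs (S − K): max(90, 0) = 90, max(9, 0) = 9, max(-23.4, 0) = 0, max(-36.36, 0) = 0
Node uu (S = 90): V_uu = 1/1.06·[0.5111·90.0000 + 0.4889·9.0000] = 47.5472
Node ud (S = 36): V_ud = 1/1.06·[0.5111·9.0000 + 0.4889·0.0000] = 4.3396
Node dd (S = 14.4): V_dd = 1/1.06·[0.5111·0.0000 + 0.4889·0.0000] = 0.0000
Node u (S = 60): V_u = 1/1.06·[0.5111·47.5472 + 0.4889·4.3396] = 24.9278
Node d (S = 24): V_d = 1/1.06·[0.5111·4.3396 + 0.4889·0.0000] = 2.0925
Node 0 (S = 40): V_0 = 1/1.06·[0.5111·24.9278 + 0.4889·2.0925] = 12.9848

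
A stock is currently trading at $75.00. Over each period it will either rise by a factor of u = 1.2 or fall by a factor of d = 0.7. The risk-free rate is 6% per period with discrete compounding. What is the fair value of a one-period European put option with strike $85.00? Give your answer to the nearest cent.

Risk-neutral probability p = (1 + 0.06 − 0.7)/(1.2 − 0.7) = 0.3600/0.5000 = 0.7200
Terminal stock prices: S_u = 90, S_d = 52.5
Terminal payoffs (K − S): max(-5, 0) = 0, max(32.5, 0) = 32.5
Node 0 (S = 75): V_0 = 1/1.06·[0.7200·0.0000 + 0.2800·32.5000] = 8.5849

$8.58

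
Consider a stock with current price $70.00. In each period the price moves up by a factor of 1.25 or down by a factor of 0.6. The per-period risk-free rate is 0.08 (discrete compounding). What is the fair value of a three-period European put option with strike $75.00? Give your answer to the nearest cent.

Risk-neutral probability p = (1 + 0.08 − 0.6)/(1.25 − 0.6) = 0.4800/0.6500 = 0.7385
Terminal stock prices: S_uuu = 136.7, S_uud = 65.62, S_udd = 31.5, S_ddd = 15.12
Terminal payoffs (K − S): max(-61.72, 0) = 0, max(9.375, 0) = 9.375, max(43.5, 0) = 43.5, max(59.88, 0) = 59.88
Node uu (S = 109.4): V_uu = 1/1.08·[0.7385·0.0000 + 0.2615·9.3750] = 2.2703
Node ud (S = 52.5): V_ud = 1/1.08·[0.7385·9.3750 + 0.2615·43.5000] = 16.9444
Node dd (S = 25.2): V_dd = 1/1.08·[0.7385·43.5000 + 0.2615·59.8800] = 44.2444
Node u (S = 87.5): V_u = 1/1.08·[0.7385·2.2703 + 0.2615·16.9444] = 5.6557
Node d (S = 42): V_d = 1/1.08·[0.7385·16.9444 + 0.2615·44.2444] = 22.3004
Node 0 (S = 70): V_0 = 1/1.08·[0.7385·5.6557 + 0.2615·22.3004] = 9.2675

$9.27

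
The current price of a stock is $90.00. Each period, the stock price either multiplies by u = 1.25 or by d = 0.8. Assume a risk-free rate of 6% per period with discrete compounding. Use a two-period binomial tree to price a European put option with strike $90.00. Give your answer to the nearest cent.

$5.14

Risk-neutral probability p = (1 + 0.06 − 0.8)/(1.25 − 0.8) = 0.2600/0.4500 = 0.5778
Terminal stock prices: S_uu = 140.6, S_ud = 90, S_dd = 57.6
Terminal payoffs (K − S): max(-50.62, 0) = 0, max(0, 0) = 0, max(32.4, 0) = 32.4
Node u (S = 112.5): V_u = 1/1.06·[0.5778·0.0000 + 0.4222·0.0000] = 0.0000
Node d (S = 72): V_d = 1/1.06·[0.5778·0.0000 + 0.4222·32.4000] = 12.9057
Node 0 (S = 90): V_0 = 1/1.06·[0.5778·0.0000 + 0.4222·12.9057] = 5.1406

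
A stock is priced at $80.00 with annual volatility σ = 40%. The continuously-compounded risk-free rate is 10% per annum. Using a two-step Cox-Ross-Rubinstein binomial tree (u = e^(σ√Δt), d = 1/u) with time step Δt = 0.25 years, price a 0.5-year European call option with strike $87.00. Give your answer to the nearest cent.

CRR parameters: u = e^(σ√Δt) = e^(0.4·√0.25) = 1.2214, d = 1/u = 0.8187
Per-period rate: rΔt = 0.1·0.25 = 0.025, so R = e^0.025 = 1.0253
Risk-neutral probability p = (e^0.025 − 0.8187)/(1.2214 − 0.8187) = 0.2066/0.4027 = 0.5130
Terminal stock prices: S_uu = 119.3, S_ud = 80, S_dd = 53.63
Terminal payoffs (S − K): max(32.35, 0) = 32.35, max(-7, 0) = 0, max(-33.37, 0) = 0
Node u (S = 97.71): V_u = e^(−0.025)·[0.5130·32.3460 + 0.4870·0.0000] = 16.1849
Node d (S = 65.5): V_d = e^(−0.025)·[0.5130·0.0000 + 0.4870·0.0000] = 0.0000
Node 0 (S = 80): V_0 = e^(−0.025)·[0.5130·16.1849 + 0.4870·0.0000] = 8.0984

$8.10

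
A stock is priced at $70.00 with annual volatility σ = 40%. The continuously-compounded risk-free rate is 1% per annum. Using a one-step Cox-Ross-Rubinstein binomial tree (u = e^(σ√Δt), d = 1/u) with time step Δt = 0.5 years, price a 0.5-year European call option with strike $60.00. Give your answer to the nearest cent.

CRR parameters: u = e^(σ√Δt) = e^(0.4·√0.5) = 1.3269, d = 1/u = 0.7536
Per-period rate: rΔt = 0.01·0.5 = 0.005, so R = e^0.005 = 1.0050
Risk-neutral probability p = (e^0.005 − 0.7536)/(1.3269 − 0.7536) = 0.2514/0.5733 = 0.4385
Terminal stock prices: S_u = 92.88, S_d = 52.75
Terminal payoffs (S − K): max(32.88, 0) = 32.88, max(-7.245, 0) = 0
Node 0 (S = 70): V_0 = e^(−0.005)·[0.4385·32.8828 + 0.5615·0.0000] = 14.3472

$14.35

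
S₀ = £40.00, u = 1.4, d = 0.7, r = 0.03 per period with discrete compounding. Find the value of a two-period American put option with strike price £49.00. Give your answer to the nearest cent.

Risk-neutral probability p = (1 + 0.03 − 0.7)/(1.4 − 0.7) = 0.3300/0.7000 = 0.4714
Terminal stock prices: S_uu = 78.4, S_ud = 39.2, S_dd = 19.6
Terminal payoffs (K − S): max(-29.4, 0) = 0, max(9.8, 0) = 9.8, max(29.4, 0) = 29.4
Node u (S = 56): continuation = 1/1.03·[0.4714·0.0000 + 0.5286·9.8000] = 5.0291; exercise value = 0.0000 ≤ continuation, so V_u = 5.0291
Node d (S = 28): continuation = 1/1.03·[0.4714·9.8000 + 0.5286·29.4000] = 19.5728; exercise value = 21.0000 > continuation, so V_d = 21.0000 (exercise)
Node 0 (S = 40): continuation = 1/1.03·[0.4714·5.0291 + 0.5286·21.0000] = 13.0785; exercise value = 9.0000 ≤ continuation, so V_0 = 13.0785

£13.08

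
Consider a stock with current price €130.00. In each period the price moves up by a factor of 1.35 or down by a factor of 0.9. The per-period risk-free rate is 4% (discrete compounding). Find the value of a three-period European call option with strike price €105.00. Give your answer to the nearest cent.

€39.63

Risk-neutral probability p = (1 + 0.04 − 0.9)/(1.35 − 0.9) = 0.1400/0.4500 = 0.3111
Terminal stock prices: S_uuu = 319.8, S_uud = 213.2, S_udd = 142.2, S_ddd = 94.77
Terminal payoffs (S − K): max(214.8, 0) = 214.8, max(108.2, 0) = 108.2, max(37.16, 0) = 37.16, max(-10.23, 0) = 0
Node uu (S = 236.9): V_uu = 1/1.04·[0.3111·214.8488 + 0.6889·108.2325] = 135.9635
Node ud (S = 158): V_ud = 1/1.04·[0.3111·108.2325 + 0.6889·37.1550] = 56.9885
Node dd (S = 105.3): V_dd = 1/1.04·[0.3111·37.1550 + 0.6889·0.0000] = 11.1147
Node u (S = 175.5): V_u = 1/1.04·[0.3111·135.9635 + 0.6889·56.9885] = 78.4216
Node d (S = 117): V_d = 1/1.04·[0.3111·56.9885 + 0.6889·11.1147] = 24.4102
Node 0 (S = 130): V_0 = 1/1.04·[0.3111·78.4216 + 0.6889·24.4102] = 39.6286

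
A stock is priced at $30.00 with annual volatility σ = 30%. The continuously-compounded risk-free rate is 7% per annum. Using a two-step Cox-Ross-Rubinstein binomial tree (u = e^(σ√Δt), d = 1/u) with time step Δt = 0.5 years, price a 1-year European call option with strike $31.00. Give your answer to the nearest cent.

CRR parameters: u = e^(σ√Δt) = e^(0.3·√0.5) = 1.2363, d = 1/u = 0.8089
Per-period rate: rΔt = 0.07·0.5 = 0.035, so R = e^0.035 = 1.0356
Risk-neutral probability p = (e^0.035 − 0.8089)/(1.2363 − 0.8089) = 0.2268/0.4275 = 0.5305
Terminal stock prices: S_uu = 45.85, S_ud = 30, S_dd = 19.63
Terminal payoffs (S − K): max(14.85, 0) = 14.85, max(-1, 0) = 0, max(-11.37, 0) = 0
Node u (S = 37.09): V_u = e^(−0.035)·[0.5305·14.8540 + 0.4695·0.0000] = 7.6089
Node d (S = 24.27): V_d = e^(−0.035)·[0.5305·0.0000 + 0.4695·0.0000] = 0.0000
Node 0 (S = 30): V_0 = e^(−0.035)·[0.5305·7.6089 + 0.4695·0.0000] = 3.8977

$3.90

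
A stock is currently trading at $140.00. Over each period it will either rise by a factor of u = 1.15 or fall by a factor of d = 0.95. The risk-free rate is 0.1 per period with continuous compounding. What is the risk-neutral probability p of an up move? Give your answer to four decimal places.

Risk-neutral probability p = (e^0.1 − 0.95)/(1.15 − 0.95) = 0.1552/0.2000 = 0.7759

p = 0.7759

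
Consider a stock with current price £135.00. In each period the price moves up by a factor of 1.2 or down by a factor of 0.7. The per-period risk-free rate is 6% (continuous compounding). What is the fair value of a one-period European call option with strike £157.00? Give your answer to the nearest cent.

£3.41

Risk-neutral probability p = (e^0.06 − 0.7)/(1.2 − 0.7) = 0.3618/0.5000 = 0.7237
Terminal stock prices: S_u = 162, S_d = 94.5
Terminal payoffs (S − K): max(5, 0) = 5, max(-62.5, 0) = 0
Node 0 (S = 135): V_0 = e^(−0.06)·[0.7237·5.0000 + 0.2763·0.0000] = 3.4076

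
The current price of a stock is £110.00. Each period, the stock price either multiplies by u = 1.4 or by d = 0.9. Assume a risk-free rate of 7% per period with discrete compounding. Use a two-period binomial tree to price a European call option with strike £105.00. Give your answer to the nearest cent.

£24.34

Risk-neutral probability p = (1 + 0.07 − 0.9)/(1.4 − 0.9) = 0.1700/0.5000 = 0.3400
Terminal stock prices: S_uu = 215.6, S_ud = 138.6, S_dd = 89.1
Terminal payoffs (S − K): max(110.6, 0) = 110.6, max(33.6, 0) = 33.6, max(-15.9, 0) = 0
Node u (S = 154): V_u = 1/1.07·[0.3400·110.6000 + 0.6600·33.6000] = 55.8692
Node d (S = 99): V_d = 1/1.07·[0.3400·33.6000 + 0.6600·0.0000] = 10.6766
Node 0 (S = 110): V_0 = 1/1.07·[0.3400·55.8692 + 0.6600·10.6766] = 24.3384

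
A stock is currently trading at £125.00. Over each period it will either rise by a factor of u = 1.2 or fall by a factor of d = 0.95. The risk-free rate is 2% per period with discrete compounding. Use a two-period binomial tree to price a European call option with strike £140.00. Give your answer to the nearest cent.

Risk-neutral probability p = (1 + 0.02 − 0.95)/(1.2 − 0.95) = 0.0700/0.2500 = 0.2800
Terminal stock prices: S_uu = 180, S_ud = 142.5, S_dd = 112.8
Terminal payoffs (S − K): max(40, 0) = 40, max(2.5, 0) = 2.5, max(-27.19, 0) = 0
Node u (S = 150): V_u = 1/1.02·[0.2800·40.0000 + 0.7200·2.5000] = 12.7451
Node d (S = 118.8): V_d = 1/1.02·[0.2800·2.5000 + 0.7200·0.0000] = 0.6863
Node 0 (S = 125): V_0 = 1/1.02·[0.2800·12.7451 + 0.7200·0.6863] = 3.9831

£3.98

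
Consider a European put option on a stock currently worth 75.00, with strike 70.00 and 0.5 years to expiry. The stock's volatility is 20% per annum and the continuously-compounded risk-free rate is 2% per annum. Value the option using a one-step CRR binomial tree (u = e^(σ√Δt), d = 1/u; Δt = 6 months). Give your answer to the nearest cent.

CRR parameters: u = e^(σ√Δt) = e^(0.2·√0.5) = 1.1519, d = 1/u = 0.8681
Per-period rate: rΔt = 0.02·0.5 = 0.01, so R = e^0.01 = 1.0101
Risk-neutral probability p = (e^0.01 − 0.8681)/(1.1519 − 0.8681) = 0.1419/0.2838 = 0.5001
Terminal stock prices: S_u = 86.39, S_d = 65.11
Terminal payoffs (K − S): max(-16.39, 0) = 0, max(4.891, 0) = 4.891
Node 0 (S = 75): V_0 = e^(−0.01)·[0.5001·0.0000 + 0.4999·4.8907] = 2.4205

2.42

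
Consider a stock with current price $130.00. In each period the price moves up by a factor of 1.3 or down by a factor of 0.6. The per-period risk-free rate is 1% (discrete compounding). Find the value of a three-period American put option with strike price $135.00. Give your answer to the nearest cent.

Risk-neutral probability p = (1 + 0.01 − 0.6)/(1.3 − 0.6) = 0.4100/0.7000 = 0.5857
Terminal stock prices: S_uuu = 285.6, S_uud = 131.8, S_udd = 60.84, S_ddd = 28.08
Terminal payoffs (K − S): max(-150.6, 0) = 0, max(3.18, 0) = 3.18, max(74.16, 0) = 74.16, max(106.9, 0) = 106.9
Node uu (S = 219.7): continuation = 1/1.01·[0.5857·0.0000 + 0.4143·3.1800] = 1.3044; exercise value = 0.0000 ≤ continuation, so V_uu = 1.3044
Node ud (S = 101.4): continuation = 1/1.01·[0.5857·3.1800 + 0.4143·74.1600] = 32.2634; exercise value = 33.6000 > continuation, so V_ud = 33.6000 (exercise)
Node dd (S = 46.8): continuation = 1/1.01·[0.5857·74.1600 + 0.4143·106.9200] = 86.8634; exercise value = 88.2000 > continuation, so V_dd = 88.2000 (exercise)
Node u (S = 169): continuation = 1/1.01·[0.5857·1.3044 + 0.4143·33.6000] = 14.5386; exercise value = 0.0000 ≤ continuation, so V_u = 14.5386
Node d (S = 78): continuation = 1/1.01·[0.5857·33.6000 + 0.4143·88.2000] = 55.6634; exercise value = 57.0000 > continuation, so V_d = 57.0000 (exercise)
Node 0 (S = 130): continuation = 1/1.01·[0.5857·14.5386 + 0.4143·57.0000] = 31.8116; exercise value = 5.0000 ≤ continuation, so V_0 = 31.8116

$31.81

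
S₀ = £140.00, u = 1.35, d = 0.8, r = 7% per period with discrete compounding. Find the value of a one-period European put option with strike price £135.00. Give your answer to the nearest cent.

Risk-neutral probability p = (1 + 0.07 − 0.8)/(1.35 − 0.8) = 0.2700/0.5500 = 0.4909
Terminal stock prices: S_u = 189, S_d = 112
Terminal payoffs (K − S): max(-54, 0) = 0, max(23, 0) = 23
Node 0 (S = 140): V_0 = 1/1.07·[0.4909·0.0000 + 0.5091·23.0000] = 10.9431

£10.94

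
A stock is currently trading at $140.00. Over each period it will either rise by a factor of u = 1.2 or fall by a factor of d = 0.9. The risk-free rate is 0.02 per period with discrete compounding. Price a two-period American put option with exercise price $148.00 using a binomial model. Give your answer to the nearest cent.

$12.94

Risk-neutral probability p = (1 + 0.02 − 0.9)/(1.2 − 0.9) = 0.1200/0.3000 = 0.4000
Terminal stock prices: S_uu = 201.6, S_ud = 151.2, S_dd = 113.4
Terminal payoffs (K − S): max(-53.6, 0) = 0, max(-3.2, 0) = 0, max(34.6, 0) = 34.6
Node u (S = 168): continuation = 1/1.02·[0.4000·0.0000 + 0.6000·0.0000] = 0.0000; exercise value = 0.0000 ≤ continuation, so V_u = 0.0000
Node d (S = 126): continuation = 1/1.02·[0.4000·0.0000 + 0.6000·34.6000] = 20.3529; exercise value = 22.0000 > continuation, so V_d = 22.0000 (exercise)
Node 0 (S = 140): continuation = 1/1.02·[0.4000·0.0000 + 0.6000·22.0000] = 12.9412; exercise value = 8.0000 ≤ continuation, so V_0 = 12.9412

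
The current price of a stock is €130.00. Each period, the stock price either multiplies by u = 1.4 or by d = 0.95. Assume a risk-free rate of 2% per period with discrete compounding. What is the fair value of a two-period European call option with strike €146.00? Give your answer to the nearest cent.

€9.32

Risk-neutral probability p = (1 + 0.02 − 0.95)/(1.4 − 0.95) = 0.0700/0.4500 = 0.1556
Terminal stock prices: S_uu = 254.8, S_ud = 172.9, S_dd = 117.3
Terminal payoffs (S − K): max(108.8, 0) = 108.8, max(26.9, 0) = 26.9, max(-28.67, 0) = 0
Node u (S = 182): V_u = 1/1.02·[0.1556·108.8000 + 0.8444·26.9000] = 38.8627
Node d (S = 123.5): V_d = 1/1.02·[0.1556·26.9000 + 0.8444·0.0000] = 4.1024
Node 0 (S = 130): V_0 = 1/1.02·[0.1556·38.8627 + 0.8444·4.1024] = 9.3231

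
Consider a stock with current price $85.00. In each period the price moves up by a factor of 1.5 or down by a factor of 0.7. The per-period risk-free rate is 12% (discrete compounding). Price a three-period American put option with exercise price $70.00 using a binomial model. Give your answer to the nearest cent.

$6.37

Risk-neutral probability p = (1 + 0.12 − 0.7)/(1.5 − 0.7) = 0.4200/0.8000 = 0.5250
Terminal stock prices: S_uuu = 286.9, S_uud = 133.9, S_udd = 62.47, S_ddd = 29.15
Terminal payoffs (K − S): max(-216.9, 0) = 0, max(-63.88, 0) = 0, max(7.525, 0) = 7.525, max(40.85, 0) = 40.85
Node uu (S = 191.2): continuation = 1/1.12·[0.5250·0.0000 + 0.4750·0.0000] = 0.0000; exercise value = 0.0000 ≤ continuation, so V_uu = 0.0000
Node ud (S = 89.25): continuation = 1/1.12·[0.5250·0.0000 + 0.4750·7.5250] = 3.1914; exercise value = 0.0000 ≤ continuation, so V_ud = 3.1914
Node dd (S = 41.65): continuation = 1/1.12·[0.5250·7.5250 + 0.4750·40.8450] = 20.8500; exercise value = 28.3500 > continuation, so V_dd = 28.3500 (exercise)
Node u (S = 127.5): continuation = 1/1.12·[0.5250·0.0000 + 0.4750·3.1914] = 1.3535; exercise value = 0.0000 ≤ continuation, so V_u = 1.3535
Node d (S = 59.5): continuation = 1/1.12·[0.5250·3.1914 + 0.4750·28.3500] = 13.5194; exercise value = 10.5000 ≤ continuation, so V_d = 13.5194
Node 0 (S = 85): continuation = 1/1.12·[0.5250·1.3535 + 0.4750·13.5194] = 6.3681; exercise value = 0.0000 ≤ continuation, so V_0 = 6.3681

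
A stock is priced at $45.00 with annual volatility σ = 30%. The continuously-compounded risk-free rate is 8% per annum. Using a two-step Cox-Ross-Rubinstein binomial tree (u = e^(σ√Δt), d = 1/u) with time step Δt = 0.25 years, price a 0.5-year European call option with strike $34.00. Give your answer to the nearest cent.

$12.47

CRR parameters: u = e^(σ√Δt) = e^(0.3·√0.25) = 1.1618, d = 1/u = 0.8607
Per-period rate: rΔt = 0.08·0.25 = 0.02, so R = e^0.02 = 1.0202
Risk-neutral probability p = (e^0.02 − 0.8607)/(1.1618 − 0.8607) = 0.1595/0.3011 = 0.5297
Terminal stock prices: S_uu = 60.74, S_ud = 45, S_dd = 33.34
Terminal payoffs (S − K): max(26.74, 0) = 26.74, max(11, 0) = 11, max(-0.6632, 0) = 0
Node u (S = 52.28): V_u = e^(−0.02)·[0.5297·26.7436 + 0.4703·11.0000] = 18.9558
Node d (S = 38.73): V_d = e^(−0.02)·[0.5297·11.0000 + 0.4703·0.0000] = 5.7109
Node 0 (S = 45): V_0 = e^(−0.02)·[0.5297·18.9558 + 0.4703·5.7109] = 12.4741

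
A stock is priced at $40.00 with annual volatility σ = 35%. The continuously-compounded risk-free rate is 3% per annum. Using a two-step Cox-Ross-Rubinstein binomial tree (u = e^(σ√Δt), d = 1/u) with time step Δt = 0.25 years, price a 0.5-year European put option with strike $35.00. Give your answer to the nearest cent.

$1.83

CRR parameters: u = e^(σ√Δt) = e^(0.35·√0.25) = 1.1912, d = 1/u = 0.8395
Per-period rate: rΔt = 0.03·0.25 = 0.0075, so R = e^0.0075 = 1.0075
Risk-neutral probability p = (e^0.0075 − 0.8395)/(1.1912 − 0.8395) = 0.1681/0.3518 = 0.4778
Terminal stock prices: S_uu = 56.76, S_ud = 40, S_dd = 28.19
Terminal payoffs (K − S): max(-21.76, 0) = 0, max(-5, 0) = 0, max(6.812, 0) = 6.812
Node u (S = 47.65): V_u = e^(−0.0075)·[0.4778·0.0000 + 0.5222·0.0000] = 0.0000
Node d (S = 33.58): V_d = e^(−0.0075)·[0.4778·0.0000 + 0.5222·6.8125] = 3.5312
Node 0 (S = 40): V_0 = e^(−0.0075)·[0.4778·0.0000 + 0.5222·3.5312] = 1.8303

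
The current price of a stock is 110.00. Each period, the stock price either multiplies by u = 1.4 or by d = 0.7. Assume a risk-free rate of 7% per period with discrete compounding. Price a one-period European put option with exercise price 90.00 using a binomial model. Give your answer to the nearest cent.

Risk-neutral probability p = (1 + 0.07 − 0.7)/(1.4 − 0.7) = 0.3700/0.7000 = 0.5286
Terminal stock prices: S_u = 154, S_d = 77
Terminal payoffs (K − S): max(-64, 0) = 0, max(13, 0) = 13
Node 0 (S = 110): V_0 = 1/1.07·[0.5286·0.0000 + 0.4714·13.0000] = 5.7276

5.73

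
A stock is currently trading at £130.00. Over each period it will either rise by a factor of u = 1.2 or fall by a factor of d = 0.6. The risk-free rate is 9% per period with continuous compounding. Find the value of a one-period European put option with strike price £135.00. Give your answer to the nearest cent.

Risk-neutral probability p = (e^0.09 − 0.6)/(1.2 − 0.6) = 0.4942/0.6000 = 0.8236
Terminal stock prices: S_u = 156, S_d = 78
Terminal payoffs (K − S): max(-21, 0) = 0, max(57, 0) = 57
Node 0 (S = 130): V_0 = e^(−0.09)·[0.8236·0.0000 + 0.1764·57.0000] = 9.1882

£9.19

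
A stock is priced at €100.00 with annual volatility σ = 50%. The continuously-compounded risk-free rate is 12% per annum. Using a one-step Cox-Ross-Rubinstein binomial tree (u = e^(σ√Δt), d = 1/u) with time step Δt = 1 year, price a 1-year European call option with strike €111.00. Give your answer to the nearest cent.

€23.88

CRR parameters: u = e^(σ√Δt) = e^(0.5·√1) = 1.6487, d = 1/u = 0.6065
Per-period rate: rΔt = 0.12·1 = 0.12, so R = e^0.12 = 1.1275
Risk-neutral probability p = (e^0.12 − 0.6065)/(1.6487 − 0.6065) = 0.5210/1.0422 = 0.4999
Terminal stock prices: S_u = 164.9, S_d = 60.65
Terminal payoffs (S − K): max(53.87, 0) = 53.87, max(-50.35, 0) = 0
Node 0 (S = 100): V_0 = e^(−0.12)·[0.4999·53.8721 + 0.5001·0.0000] = 23.8842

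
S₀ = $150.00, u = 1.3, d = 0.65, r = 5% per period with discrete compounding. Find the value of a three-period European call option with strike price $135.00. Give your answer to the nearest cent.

$50.40

Risk-neutral probability p = (1 + 0.05 − 0.65)/(1.3 − 0.65) = 0.4000/0.6500 = 0.6154
Terminal stock prices: S_uuu = 329.6, S_uud = 164.8, S_udd = 82.39, S_ddd = 41.19
Terminal payoffs (S − K): max(194.6, 0) = 194.6, max(29.78, 0) = 29.78, max(-52.61, 0) = 0, max(-93.81, 0) = 0
Node uu (S = 253.5): V_uu = 1/1.05·[0.6154·194.5500 + 0.3846·29.7750] = 124.9286
Node ud (S = 126.8): V_ud = 1/1.05·[0.6154·29.7750 + 0.3846·0.0000] = 17.4505
Node dd (S = 63.38): V_dd = 1/1.05·[0.6154·0.0000 + 0.3846·0.0000] = 0.0000
Node u (S = 195): V_u = 1/1.05·[0.6154·124.9286 + 0.3846·17.4505] = 79.6104
Node d (S = 97.5): V_d = 1/1.05·[0.6154·17.4505 + 0.3846·0.0000] = 10.2274
Node 0 (S = 150): V_0 = 1/1.05·[0.6154·79.6104 + 0.3846·10.2274] = 50.4044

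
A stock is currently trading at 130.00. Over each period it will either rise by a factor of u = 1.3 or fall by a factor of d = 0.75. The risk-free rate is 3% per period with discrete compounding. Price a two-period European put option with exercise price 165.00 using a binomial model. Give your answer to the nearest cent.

Risk-neutral probability p = (1 + 0.03 − 0.75)/(1.3 − 0.75) = 0.2800/0.5500 = 0.5091
Terminal stock prices: S_uu = 219.7, S_ud = 126.8, S_dd = 73.12
Terminal payoffs (K − S): max(-54.7, 0) = 0, max(38.25, 0) = 38.25, max(91.88, 0) = 91.88
Node u (S = 169): V_u = 1/1.03·[0.5091·0.0000 + 0.4909·38.2500] = 18.2304
Node d (S = 97.5): V_d = 1/1.03·[0.5091·38.2500 + 0.4909·91.8750] = 62.6942
Node 0 (S = 130): V_0 = 1/1.03·[0.5091·18.2304 + 0.4909·62.6942] = 38.8913

38.89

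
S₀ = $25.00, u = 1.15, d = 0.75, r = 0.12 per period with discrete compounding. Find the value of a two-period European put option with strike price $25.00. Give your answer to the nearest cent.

Risk-neutral probability p = (1 + 0.12 − 0.75)/(1.15 − 0.75) = 0.3700/0.4000 = 0.9250
Terminal stock prices: S_uu = 33.06, S_ud = 21.56, S_dd = 14.06
Terminal payoffs (K − S): max(-8.062, 0) = 0, max(3.438, 0) = 3.438, max(10.94, 0) = 10.94
Node u (S = 28.75): V_u = 1/1.12·[0.9250·0.0000 + 0.0750·3.4375] = 0.2302
Node d (S = 18.75): V_d = 1/1.12·[0.9250·3.4375 + 0.0750·10.9375] = 3.5714
Node 0 (S = 25): V_0 = 1/1.12·[0.9250·0.2302 + 0.0750·3.5714] = 0.4293

$0.43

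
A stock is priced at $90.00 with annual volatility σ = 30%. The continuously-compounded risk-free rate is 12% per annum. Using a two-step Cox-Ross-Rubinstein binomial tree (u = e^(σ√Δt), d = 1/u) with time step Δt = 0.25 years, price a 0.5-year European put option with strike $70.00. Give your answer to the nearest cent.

CRR parameters: u = e^(σ√Δt) = e^(0.3·√0.25) = 1.1618, d = 1/u = 0.8607
Per-period rate: rΔt = 0.12·0.25 = 0.03, so R = e^0.03 = 1.0305
Risk-neutral probability p = (e^0.03 − 0.8607)/(1.1618 − 0.8607) = 0.1697/0.3011 = 0.5637
Terminal stock prices: S_uu = 121.5, S_ud = 90, S_dd = 66.67
Terminal payoffs (K − S): max(-51.49, 0) = 0, max(-20, 0) = 0, max(3.326, 0) = 3.326
Node u (S = 104.6): V_u = e^(−0.03)·[0.5637·0.0000 + 0.4363·0.0000] = 0.0000
Node d (S = 77.46): V_d = e^(−0.03)·[0.5637·0.0000 + 0.4363·3.3264] = 1.4084
Node 0 (S = 90): V_0 = e^(−0.03)·[0.5637·0.0000 + 0.4363·1.4084] = 0.5963

$0.60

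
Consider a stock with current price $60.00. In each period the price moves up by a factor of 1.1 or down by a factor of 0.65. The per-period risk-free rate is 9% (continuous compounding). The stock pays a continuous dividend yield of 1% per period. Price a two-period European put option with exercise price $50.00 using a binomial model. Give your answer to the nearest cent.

$0.45

Per-period risk-free factor R = e^0.09 = 1.0942; dividend-adjusted growth = e^(0.09−0.01) = 1.0833.
Risk-neutral probability p = (1.0833 − 0.65)/(1.1 − 0.65) = 0.4333/0.4500 = 0.9629
Terminal stock prices: S_uu = 72.6, S_ud = 42.9, S_dd = 25.35
Terminal payoffs (K − S): max(-22.6, 0) = 0, max(7.1, 0) = 7.1, max(24.65, 0) = 24.65
Node u (S = 66): V_u = e^(−0.09)·[0.9629·0.0000 + 0.0371·7.1000] = 0.2410
Node d (S = 39): V_d = e^(−0.09)·[0.9629·7.1000 + 0.0371·24.6500] = 7.0846
Node 0 (S = 60): V_0 = e^(−0.09)·[0.9629·0.2410 + 0.0371·7.0846] = 0.4525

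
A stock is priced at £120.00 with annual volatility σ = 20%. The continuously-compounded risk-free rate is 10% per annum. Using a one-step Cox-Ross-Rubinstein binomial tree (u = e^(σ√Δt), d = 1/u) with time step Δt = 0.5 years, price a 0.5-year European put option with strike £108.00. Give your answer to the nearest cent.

£1.29

CRR parameters: u = e^(σ√Δt) = e^(0.2·√0.5) = 1.1519, d = 1/u = 0.8681
Per-period rate: rΔt = 0.1·0.5 = 0.05, so R = e^0.05 = 1.0513
Risk-neutral probability p = (e^0.05 − 0.8681)/(1.1519 − 0.8681) = 0.1831/0.2838 = 0.6454
Terminal stock prices: S_u = 138.2, S_d = 104.2
Terminal payoffs (K − S): max(-30.23, 0) = 0, max(3.825, 0) = 3.825
Node 0 (S = 120): V_0 = e^(−0.05)·[0.6454·0.0000 + 0.3546·3.8252] = 1.2904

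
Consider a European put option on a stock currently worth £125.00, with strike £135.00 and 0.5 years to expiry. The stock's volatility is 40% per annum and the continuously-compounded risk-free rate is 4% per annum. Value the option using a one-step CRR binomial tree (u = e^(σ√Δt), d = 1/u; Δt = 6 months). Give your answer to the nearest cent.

CRR parameters: u = e^(σ√Δt) = e^(0.4·√0.5) = 1.3269, d = 1/u = 0.7536
Per-period rate: rΔt = 0.04·0.5 = 0.02, so R = e^0.02 = 1.0202
Risk-neutral probability p = (e^0.02 − 0.7536)/(1.3269 − 0.7536) = 0.2666/0.5733 = 0.4650
Terminal stock prices: S_u = 165.9, S_d = 94.2
Terminal payoffs (K − S): max(-30.86, 0) = 0, max(40.8, 0) = 40.8
Node 0 (S = 125): V_0 = e^(−0.02)·[0.4650·0.0000 + 0.5350·40.7952] = 21.3934

£21.39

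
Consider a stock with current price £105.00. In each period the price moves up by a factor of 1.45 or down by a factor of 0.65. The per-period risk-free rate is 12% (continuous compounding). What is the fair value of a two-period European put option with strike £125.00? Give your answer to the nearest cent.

Risk-neutral probability p = (e^0.12 − 0.65)/(1.45 − 0.65) = 0.4775/0.8000 = 0.5969
Terminal stock prices: S_uu = 220.8, S_ud = 98.96, S_dd = 44.36
Terminal payoffs (K − S): max(-95.76, 0) = 0, max(26.04, 0) = 26.04, max(80.64, 0) = 80.64
Node u (S = 152.2): V_u = e^(−0.12)·[0.5969·0.0000 + 0.4031·26.0375] = 9.3095
Node d (S = 68.25): V_d = e^(−0.12)·[0.5969·26.0375 + 0.4031·80.6375] = 42.6151
Node 0 (S = 105): V_0 = e^(−0.12)·[0.5969·9.3095 + 0.4031·42.6151] = 20.1650

£20.16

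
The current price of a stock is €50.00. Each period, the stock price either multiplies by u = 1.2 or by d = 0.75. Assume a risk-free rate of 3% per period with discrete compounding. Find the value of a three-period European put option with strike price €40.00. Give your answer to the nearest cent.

€2.46

Risk-neutral probability p = (1 + 0.03 − 0.75)/(1.2 − 0.75) = 0.2800/0.4500 = 0.6222
Terminal stock prices: S_uuu = 86.4, S_uud = 54, S_udd = 33.75, S_ddd = 21.09
Terminal payoffs (K − S): max(-46.4, 0) = 0, max(-14, 0) = 0, max(6.25, 0) = 6.25, max(18.91, 0) = 18.91
Node uu (S = 72): V_uu = 1/1.03·[0.6222·0.0000 + 0.3778·0.0000] = 0.0000
Node ud (S = 45): V_ud = 1/1.03·[0.6222·0.0000 + 0.3778·6.2500] = 2.2923
Node dd (S = 28.12): V_dd = 1/1.03·[0.6222·6.2500 + 0.3778·18.9062] = 10.7100
Node u (S = 60): V_u = 1/1.03·[0.6222·0.0000 + 0.3778·2.2923] = 0.8408
Node d (S = 37.5): V_d = 1/1.03·[0.6222·2.2923 + 0.3778·10.7100] = 5.3129
Node 0 (S = 50): V_0 = 1/1.03·[0.6222·0.8408 + 0.3778·5.3129] = 2.4566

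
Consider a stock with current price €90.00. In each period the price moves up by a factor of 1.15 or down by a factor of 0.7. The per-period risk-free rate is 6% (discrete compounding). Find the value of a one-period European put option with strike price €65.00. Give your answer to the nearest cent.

Risk-neutral probability p = (1 + 0.06 − 0.7)/(1.15 − 0.7) = 0.3600/0.4500 = 0.8000
Terminal stock prices: S_u = 103.5, S_d = 63
Terminal payoffs (K − S): max(-38.5, 0) = 0, max(2, 0) = 2
Node 0 (S = 90): V_0 = 1/1.06·[0.8000·0.0000 + 0.2000·2.0000] = 0.3774

€0.38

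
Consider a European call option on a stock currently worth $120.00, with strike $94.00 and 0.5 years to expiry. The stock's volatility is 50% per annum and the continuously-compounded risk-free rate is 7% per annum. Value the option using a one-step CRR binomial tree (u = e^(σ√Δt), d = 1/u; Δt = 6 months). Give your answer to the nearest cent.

$34.29

CRR parameters: u = e^(σ√Δt) = e^(0.5·√0.5) = 1.4241, d = 1/u = 0.7022
Per-period rate: rΔt = 0.07·0.5 = 0.035, so R = e^0.035 = 1.0356
Risk-neutral probability p = (e^0.035 − 0.7022)/(1.4241 − 0.7022) = 0.3334/0.7219 = 0.4619
Terminal stock prices: S_u = 170.9, S_d = 84.26
Terminal payoffs (S − K): max(76.89, 0) = 76.89, max(-9.737, 0) = 0
Node 0 (S = 120): V_0 = e^(−0.035)·[0.4619·76.8943 + 0.5381·0.0000] = 34.2929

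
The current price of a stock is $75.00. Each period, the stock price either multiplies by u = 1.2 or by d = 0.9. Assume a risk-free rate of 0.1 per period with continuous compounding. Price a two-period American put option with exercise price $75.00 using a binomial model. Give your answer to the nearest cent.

Risk-neutral probability p = (e^0.1 − 0.9)/(1.2 − 0.9) = 0.2052/0.3000 = 0.6839
Terminal stock prices: S_uu = 108, S_ud = 81, S_dd = 60.75
Terminal payoffs (K − S): max(-33, 0) = 0, max(-6, 0) = 0, max(14.25, 0) = 14.25
Node u (S = 90): continuation = e^(−0.1)·[0.6839·0.0000 + 0.3161·0.0000] = 0.0000; exercise value = 0.0000 ≤ continuation, so V_u = 0.0000
Node d (S = 67.5): continuation = e^(−0.1)·[0.6839·0.0000 + 0.3161·14.2500] = 4.0757; exercise value = 7.5000 > continuation, so V_d = 7.5000 (exercise)
Node 0 (S = 75): continuation = e^(−0.1)·[0.6839·0.0000 + 0.3161·7.5000] = 2.1451; exercise value = 0.0000 ≤ continuation, so V_0 = 2.1451

$2.15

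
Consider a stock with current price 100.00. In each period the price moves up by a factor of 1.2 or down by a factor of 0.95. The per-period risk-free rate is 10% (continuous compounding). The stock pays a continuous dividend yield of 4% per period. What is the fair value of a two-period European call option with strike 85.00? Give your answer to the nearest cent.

22.72

Per-period risk-free factor R = e^0.1 = 1.1052; dividend-adjusted growth = e^(0.1−0.04) = 1.0618.
Risk-neutral probability p = (1.0618 − 0.95)/(1.2 − 0.95) = 0.1118/0.2500 = 0.4473
Terminal stock prices: S_uu = 144, S_ud = 114, S_dd = 90.25
Terminal payoffs (S − K): max(59, 0) = 59, max(29, 0) = 29, max(5.25, 0) = 5.25
Node u (S = 120): V_u = e^(−0.1)·[0.4473·59.0000 + 0.5527·29.0000] = 38.3836
Node d (S = 95): V_d = e^(−0.1)·[0.4473·29.0000 + 0.5527·5.2500] = 14.3638
Node 0 (S = 100): V_0 = e^(−0.1)·[0.4473·38.3836 + 0.5527·14.3638] = 22.7195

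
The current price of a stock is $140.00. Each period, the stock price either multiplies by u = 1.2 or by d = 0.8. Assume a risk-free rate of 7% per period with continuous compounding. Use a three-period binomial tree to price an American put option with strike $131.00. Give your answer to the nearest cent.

Risk-neutral probability p = (e^0.07 − 0.8)/(1.2 − 0.8) = 0.2725/0.4000 = 0.6813
Terminal stock prices: S_uuu = 241.9, S_uud = 161.3, S_udd = 107.5, S_ddd = 71.68
Terminal payoffs (K − S): max(-110.9, 0) = 0, max(-30.28, 0) = 0, max(23.48, 0) = 23.48, max(59.32, 0) = 59.32
Node uu (S = 201.6): continuation = e^(−0.07)·[0.6813·0.0000 + 0.3187·0.0000] = 0.0000; exercise value = 0.0000 ≤ continuation, so V_uu = 0.0000
Node ud (S = 134.4): continuation = e^(−0.07)·[0.6813·0.0000 + 0.3187·23.4800] = 6.9778; exercise value = 0.0000 ≤ continuation, so V_ud = 6.9778
Node dd (S = 89.6): continuation = e^(−0.07)·[0.6813·23.4800 + 0.3187·59.3200] = 32.5436; exercise value = 41.4000 > continuation, so V_dd = 41.4000 (exercise)
Node u (S = 168): continuation = e^(−0.07)·[0.6813·0.0000 + 0.3187·6.9778] = 2.0737; exercise value = 0.0000 ≤ continuation, so V_u = 2.0737
Node d (S = 112): continuation = e^(−0.07)·[0.6813·6.9778 + 0.3187·41.4000] = 16.7357; exercise value = 19.0000 > continuation, so V_d = 19.0000 (exercise)
Node 0 (S = 140): continuation = e^(−0.07)·[0.6813·2.0737 + 0.3187·19.0000] = 6.9637; exercise value = 0.0000 ≤ continuation, so V_0 = 6.9637

$6.96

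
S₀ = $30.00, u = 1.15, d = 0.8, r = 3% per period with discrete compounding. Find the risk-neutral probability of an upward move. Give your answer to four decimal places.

Risk-neutral probability p = (1 + 0.03 − 0.8)/(1.15 − 0.8) = 0.2300/0.3500 = 0.6571

p = 0.6571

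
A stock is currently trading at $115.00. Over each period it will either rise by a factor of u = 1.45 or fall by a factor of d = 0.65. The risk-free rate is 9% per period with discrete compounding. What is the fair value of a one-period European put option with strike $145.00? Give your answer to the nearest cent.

$29.00

Risk-neutral probability p = (1 + 0.09 − 0.65)/(1.45 − 0.65) = 0.4400/0.8000 = 0.5500
Terminal stock prices: S_u = 166.8, S_d = 74.75
Terminal payoffs (K − S): max(-21.75, 0) = 0, max(70.25, 0) = 70.25
Node 0 (S = 115): V_0 = 1/1.09·[0.5500·0.0000 + 0.4500·70.2500] = 29.0023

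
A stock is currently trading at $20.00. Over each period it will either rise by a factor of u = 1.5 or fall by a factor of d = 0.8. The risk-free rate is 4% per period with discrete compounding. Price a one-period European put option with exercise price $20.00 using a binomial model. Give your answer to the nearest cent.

$2.53

Risk-neutral probability p = (1 + 0.04 − 0.8)/(1.5 − 0.8) = 0.2400/0.7000 = 0.3429
Terminal stock prices: S_u = 30, S_d = 16
Terminal payoffs (K − S): max(-10, 0) = 0, max(4, 0) = 4
Node 0 (S = 20): V_0 = 1/1.04·[0.3429·0.0000 + 0.6571·4.0000] = 2.5275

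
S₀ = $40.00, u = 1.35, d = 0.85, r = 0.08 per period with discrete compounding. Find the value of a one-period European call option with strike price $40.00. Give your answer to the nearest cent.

Risk-neutral probability p = (1 + 0.08 − 0.85)/(1.35 − 0.85) = 0.2300/0.5000 = 0.4600
Terminal stock prices: S_u = 54, S_d = 34
Terminal payoffs (S − K): max(14, 0) = 14, max(-6, 0) = 0
Node 0 (S = 40): V_0 = 1/1.08·[0.4600·14.0000 + 0.5400·0.0000] = 5.9630

$5.96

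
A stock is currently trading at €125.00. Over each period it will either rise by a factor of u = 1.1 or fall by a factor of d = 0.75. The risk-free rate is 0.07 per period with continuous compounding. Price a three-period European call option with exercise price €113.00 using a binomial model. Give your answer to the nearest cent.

€33.92

Risk-neutral probability p = (e^0.07 − 0.75)/(1.1 − 0.75) = 0.3225/0.3500 = 0.9215
Terminal stock prices: S_uuu = 166.4, S_uud = 113.4, S_udd = 77.34, S_ddd = 52.73
Terminal payoffs (S − K): max(53.38, 0) = 53.38, max(0.4375, 0) = 0.4375, max(-35.66, 0) = 0, max(-60.27, 0) = 0
Node uu (S = 151.3): V_uu = e^(−0.07)·[0.9215·53.3750 + 0.0785·0.4375] = 45.8895
Node ud (S = 103.1): V_ud = e^(−0.07)·[0.9215·0.4375 + 0.0785·0.0000] = 0.3759
Node dd (S = 70.31): V_dd = e^(−0.07)·[0.9215·0.0000 + 0.0785·0.0000] = 0.0000
Node u (S = 137.5): V_u = e^(−0.07)·[0.9215·45.8895 + 0.0785·0.3759] = 39.4538
Node d (S = 93.75): V_d = e^(−0.07)·[0.9215·0.3759 + 0.0785·0.0000] = 0.3229
Node 0 (S = 125): V_0 = e^(−0.07)·[0.9215·39.4538 + 0.0785·0.3229] = 33.9206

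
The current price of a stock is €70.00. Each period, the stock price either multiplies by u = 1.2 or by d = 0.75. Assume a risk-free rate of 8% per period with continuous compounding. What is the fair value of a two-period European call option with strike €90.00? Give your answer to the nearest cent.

Risk-neutral probability p = (e^0.08 − 0.75)/(1.2 − 0.75) = 0.3333/0.4500 = 0.7406
Terminal stock prices: S_uu = 100.8, S_ud = 63, S_dd = 39.38
Terminal payoffs (S − K): max(10.8, 0) = 10.8, max(-27, 0) = 0, max(-50.62, 0) = 0
Node u (S = 84): V_u = e^(−0.08)·[0.7406·10.8000 + 0.2594·0.0000] = 7.3839
Node d (S = 52.5): V_d = e^(−0.08)·[0.7406·0.0000 + 0.2594·0.0000] = 0.0000
Node 0 (S = 70): V_0 = e^(−0.08)·[0.7406·7.3839 + 0.2594·0.0000] = 5.0483

€5.05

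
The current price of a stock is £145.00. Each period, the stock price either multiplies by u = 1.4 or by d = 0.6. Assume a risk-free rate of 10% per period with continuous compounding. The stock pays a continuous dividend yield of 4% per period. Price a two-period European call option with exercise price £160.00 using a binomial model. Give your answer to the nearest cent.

Per-period risk-free factor R = e^0.1 = 1.1052; dividend-adjusted growth = e^(0.1−0.04) = 1.0618.
Risk-neutral probability p = (1.0618 − 0.6)/(1.4 − 0.6) = 0.4618/0.8000 = 0.5773
Terminal stock prices: S_uu = 284.2, S_ud = 121.8, S_dd = 52.2
Terminal payoffs (S − K): max(124.2, 0) = 124.2, max(-38.2, 0) = 0, max(-107.8, 0) = 0
Node u (S = 203): V_u = e^(−0.1)·[0.5773·124.2000 + 0.4227·0.0000] = 64.8770
Node d (S = 87): V_d = e^(−0.1)·[0.5773·0.0000 + 0.4227·0.0000] = 0.0000
Node 0 (S = 145): V_0 = e^(−0.1)·[0.5773·64.8770 + 0.4227·0.0000] = 33.8890

£33.89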